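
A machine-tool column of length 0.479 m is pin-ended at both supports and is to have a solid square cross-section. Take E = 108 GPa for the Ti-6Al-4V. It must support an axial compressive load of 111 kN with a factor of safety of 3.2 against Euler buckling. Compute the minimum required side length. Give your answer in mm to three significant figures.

Required P_cr = n·P = 3.2 × 111 = 355.2 kN
L_e = K·L = 1 × 0.479 = 0.4790 m
Required I = P_cr·L_e²/(π²E) = 3.552×10^5 × 0.4790² / (π² × 1.08×10^11) = 7.646×10^-8 m⁴
I_req = 7.646×10^4 mm⁴
Solid square: I = a⁴/12  ⇒  a = (12I)^(1/4) = (12×7.646×10^4)^(1/4) = 30.9 mm

a ≈ 30.9 mm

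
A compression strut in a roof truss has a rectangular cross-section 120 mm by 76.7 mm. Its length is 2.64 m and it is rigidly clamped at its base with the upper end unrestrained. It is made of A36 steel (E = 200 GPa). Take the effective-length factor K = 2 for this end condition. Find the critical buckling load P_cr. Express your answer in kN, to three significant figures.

P_cr ≈ 319 kN

Buckling occurs about the weak axis: I_min = h·b³/12 with b = 76.7 mm (the shorter side).
I_min = 120×76.7³/12 = 4.512×10^6 mm⁴
I = 4.512×10^6 mm⁴ = 4.512×10^-6 m⁴
Effective length L_e = K·L = 2 × 2.64 = 5.280 m
P_cr = π²EI / L_e² = π² × 200×10⁹ × 4.512×10^-6 / 5.280² = 3.195×10^5 N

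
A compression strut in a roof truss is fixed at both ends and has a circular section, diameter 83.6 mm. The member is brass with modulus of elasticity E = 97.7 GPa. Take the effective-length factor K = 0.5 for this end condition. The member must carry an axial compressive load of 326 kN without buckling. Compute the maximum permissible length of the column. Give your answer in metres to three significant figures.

L_max ≈ 5.33 m

I = πd⁴/64 = π×83.6⁴/64 = 2.398×10^6 mm⁴
I = 2.398×10^-6 m⁴
At the buckling limit P_cr = P = 3.260×10^5 N
From P_cr = π²EI/(K·L)²:  L = (1/K)·√(π²EI/P_cr) = (1/0.5)·√(π²×9.77×10^10×2.398×10^-6/3.260×10^5)
L = 5.33 m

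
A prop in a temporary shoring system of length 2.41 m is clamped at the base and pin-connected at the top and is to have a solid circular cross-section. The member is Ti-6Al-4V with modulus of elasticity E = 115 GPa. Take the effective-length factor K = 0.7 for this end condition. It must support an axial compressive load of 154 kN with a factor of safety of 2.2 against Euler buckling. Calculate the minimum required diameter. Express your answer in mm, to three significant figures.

d ≈ 64.5 mm

Required P_cr = n·P = 2.2 × 154 = 338.8 kN
L_e = K·L = 0.7 × 2.41 = 1.687 m
Required I = P_cr·L_e²/(π²E) = 3.388×10^5 × 1.687² / (π² × 1.15×10^11) = 8.495×10^-7 m⁴
I_req = 8.495×10^5 mm⁴
Solid circle: I = πd⁴/64  ⇒  d = (64I/π)^(1/4) = (64×8.495×10^5/π)^(1/4) = 64.5 mm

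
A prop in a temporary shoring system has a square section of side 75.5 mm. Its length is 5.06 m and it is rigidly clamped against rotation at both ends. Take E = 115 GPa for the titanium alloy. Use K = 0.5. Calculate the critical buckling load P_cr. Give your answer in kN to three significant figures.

I = a⁴/12 = 75.5⁴/12 = 2.708×10^6 mm⁴
I = 2.708×10^6 mm⁴ = 2.708×10^-6 m⁴
Effective length L_e = K·L = 0.5 × 5.06 = 2.530 m
P_cr = π²EI / L_e² = π² × 115×10⁹ × 2.708×10^-6 / 2.530² = 4.801×10^5 N

P_cr ≈ 480 kN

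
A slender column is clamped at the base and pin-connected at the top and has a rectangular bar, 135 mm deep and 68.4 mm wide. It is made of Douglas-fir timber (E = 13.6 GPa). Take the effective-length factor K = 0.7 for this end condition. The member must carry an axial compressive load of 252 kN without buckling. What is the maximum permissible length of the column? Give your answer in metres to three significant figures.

Buckling occurs about the weak axis: I_min = h·b³/12 with b = 68.4 mm (the shorter side).
I_min = 135×68.4³/12 = 3.600×10^6 mm⁴
I = 3.600×10^-6 m⁴
At the buckling limit P_cr = P = 2.520×10^5 N
From P_cr = π²EI/(K·L)²:  L = (1/K)·√(π²EI/P_cr) = (1/0.7)·√(π²×1.36×10^10×3.600×10^-6/2.520×10^5)
L = 1.98 m

L_max ≈ 1.98 m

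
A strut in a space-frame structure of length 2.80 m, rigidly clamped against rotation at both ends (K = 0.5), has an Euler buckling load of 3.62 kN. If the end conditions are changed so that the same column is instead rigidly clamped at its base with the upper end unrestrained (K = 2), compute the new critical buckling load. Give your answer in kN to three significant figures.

P_cr ≈ 0.226 kN

P_cr ∝ 1/K², so P_cr,new = P_cr,old × (K_old/K_new)² = 3.62 × (0.5/2)²
= 3.62 × 0.06250 = 0.226 kN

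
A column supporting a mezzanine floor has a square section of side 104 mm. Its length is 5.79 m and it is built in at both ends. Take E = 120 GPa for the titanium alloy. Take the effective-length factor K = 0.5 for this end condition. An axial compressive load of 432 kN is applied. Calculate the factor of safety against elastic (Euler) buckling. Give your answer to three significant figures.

n ≈ 3.19

I = a⁴/12 = 104⁴/12 = 9.749×10^6 mm⁴
I = 9.749×10^6 mm⁴ = 9.749×10^-6 m⁴
Effective length L_e = K·L = 0.5 × 5.79 = 2.895 m
P_cr = π²EI / L_e² = π² × 120×10⁹ × 9.749×10^-6 / 2.895² = 1.378×10^6 N
Factor of safety n = P_cr / P = 1377.6 / 432 = 3.19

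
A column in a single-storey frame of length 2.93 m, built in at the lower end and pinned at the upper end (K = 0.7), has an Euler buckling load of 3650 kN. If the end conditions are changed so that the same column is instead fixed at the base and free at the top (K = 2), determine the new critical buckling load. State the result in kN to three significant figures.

P_cr ∝ 1/K², so P_cr,new = P_cr,old × (K_old/K_new)² = 3650 × (0.7/2)²
= 3650 × 0.1225 = 447 kN

P_cr ≈ 447 kN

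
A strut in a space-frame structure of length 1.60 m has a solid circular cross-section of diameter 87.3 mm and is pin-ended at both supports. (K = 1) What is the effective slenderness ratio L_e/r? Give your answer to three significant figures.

λ ≈ 73.3

For a solid circle r = d/4 = 87.3/4 = 21.82 mm
L_e = K·L = 1 × 1.60 m = 1.600 m = 1600.0 mm
λ = L_e / r_min = 1600.0 / 21.82 = 73.3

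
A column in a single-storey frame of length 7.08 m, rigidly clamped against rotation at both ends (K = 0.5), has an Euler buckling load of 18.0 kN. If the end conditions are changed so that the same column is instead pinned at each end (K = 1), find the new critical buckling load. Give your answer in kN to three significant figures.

P_cr ∝ 1/K², so P_cr,new = P_cr,old × (K_old/K_new)² = 18.0 × (0.5/1)²
= 18.0 × 0.2500 = 4.50 kN

P_cr ≈ 4.50 kN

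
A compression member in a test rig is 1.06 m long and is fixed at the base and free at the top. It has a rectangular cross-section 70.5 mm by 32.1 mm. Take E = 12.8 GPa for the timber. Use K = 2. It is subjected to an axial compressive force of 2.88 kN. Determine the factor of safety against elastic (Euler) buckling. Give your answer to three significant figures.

Buckling occurs about the weak axis: I_min = h·b³/12 with b = 32.1 mm (the shorter side).
I_min = 70.5×32.1³/12 = 1.943×10^5 mm⁴
I = 1.943×10^5 mm⁴ = 1.943×10^-7 m⁴
Effective length L_e = K·L = 2 × 1.06 = 2.120 m
P_cr = π²EI / L_e² = π² × 12.8×10⁹ × 1.943×10^-7 / 2.120² = 5.462×10^3 N
Factor of safety n = P_cr / P = 5.4621 / 2.88 = 1.90

n ≈ 1.90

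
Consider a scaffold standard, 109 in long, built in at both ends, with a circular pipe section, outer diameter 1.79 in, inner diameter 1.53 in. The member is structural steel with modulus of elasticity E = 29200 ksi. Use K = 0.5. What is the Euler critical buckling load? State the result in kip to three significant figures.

P_cr ≈ 22.8 kip

d_o = 1.79 in, d_i = 1.53 in
I = π(d_o⁴ − d_i⁴)/64 = π(1.79⁴ − 1.530⁴)/64 = 0.2350 in⁴
Effective length L_e = K·L = 0.5 × 109 = 54.50 in
P_cr = π²EI / L_e² = π² × 29200×10³ × 0.2350 / 54.50² = 2.280×10^4 lb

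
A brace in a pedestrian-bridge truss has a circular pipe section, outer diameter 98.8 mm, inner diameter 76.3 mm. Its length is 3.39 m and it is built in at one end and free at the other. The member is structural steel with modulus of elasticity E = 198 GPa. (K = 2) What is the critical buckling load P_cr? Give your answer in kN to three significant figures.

P_cr ≈ 128 kN

d_o = 98.8 mm, d_i = 76.3 mm
I = π(d_o⁴ − d_i⁴)/64 = π(98.8⁴ − 76.30⁴)/64 = 3.014×10^6 mm⁴
I = 3.014×10^6 mm⁴ = 3.014×10^-6 m⁴
Effective length L_e = K·L = 2 × 3.39 = 6.780 m
P_cr = π²EI / L_e² = π² × 198×10⁹ × 3.014×10^-6 / 6.780² = 1.281×10^5 N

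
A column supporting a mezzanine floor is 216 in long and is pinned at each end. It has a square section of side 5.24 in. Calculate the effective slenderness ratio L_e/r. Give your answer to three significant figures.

λ ≈ 143

For a square r = a/√12 = 5.24/√12 = 1.513 in
L_e = K·L = 1 × 216 = 216.0 in
λ = L_e / r_min = 216.00 / 1.513 = 143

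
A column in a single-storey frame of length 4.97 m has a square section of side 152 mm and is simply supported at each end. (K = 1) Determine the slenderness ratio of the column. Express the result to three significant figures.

λ ≈ 113

For a square r = a/√12 = 152/√12 = 43.88 mm
L_e = K·L = 1 × 4.97 m = 4.970 m = 4970.0 mm
λ = L_e / r_min = 4970.0 / 43.88 = 113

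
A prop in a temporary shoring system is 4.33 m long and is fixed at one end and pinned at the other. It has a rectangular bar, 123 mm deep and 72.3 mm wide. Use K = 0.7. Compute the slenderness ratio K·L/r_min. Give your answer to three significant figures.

Buckling occurs about the weak axis: I_min = h·b³/12 with b = 72.3 mm (the shorter side).
I_min = 123×72.3³/12 = 3.874×10^6 mm⁴
A = 8.893×10^3 mm²;  r_min = √(I/A) = √(3.874×10^6/8.893×10^3) = 20.87 mm
L_e = K·L = 0.7 × 4.33 m = 3.031 m = 3031.0 mm
λ = L_e / r_min = 3031.0 / 20.87 = 145

λ ≈ 145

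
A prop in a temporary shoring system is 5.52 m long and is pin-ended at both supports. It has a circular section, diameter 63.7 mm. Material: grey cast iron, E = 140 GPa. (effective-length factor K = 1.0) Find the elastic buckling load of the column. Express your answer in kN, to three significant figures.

P_cr ≈ 36.7 kN

I = πd⁴/64 = π×63.7⁴/64 = 8.082×10^5 mm⁴
I = 8.082×10^5 mm⁴ = 8.082×10^-7 m⁴
Effective length L_e = K·L = 1 × 5.52 = 5.520 m
P_cr = π²EI / L_e² = π² × 140×10⁹ × 8.082×10^-7 / 5.520² = 3.665×10^4 N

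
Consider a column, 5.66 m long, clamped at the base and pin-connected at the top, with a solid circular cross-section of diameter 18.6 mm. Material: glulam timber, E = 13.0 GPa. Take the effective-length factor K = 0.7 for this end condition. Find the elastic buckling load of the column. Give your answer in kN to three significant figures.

P_cr ≈ 0.0480 kN

I = πd⁴/64 = π×18.6⁴/64 = 5.875×10^3 mm⁴
I = 5.875×10^3 mm⁴ = 5.875×10^-9 m⁴
Effective length L_e = K·L = 0.7 × 5.66 = 3.962 m
P_cr = π²EI / L_e² = π² × 13.0×10⁹ × 5.875×10^-9 / 3.962² = 48.02 N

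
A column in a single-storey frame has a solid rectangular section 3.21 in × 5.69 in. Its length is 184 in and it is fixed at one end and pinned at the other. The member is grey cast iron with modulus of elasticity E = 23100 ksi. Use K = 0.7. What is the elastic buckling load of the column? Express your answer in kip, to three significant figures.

Buckling occurs about the weak axis: I_min = h·b³/12 with b = 3.21 in (the shorter side).
I_min = 5.69×3.21³/12 = 15.68 in⁴
Effective length L_e = K·L = 0.7 × 184 = 128.8 in
P_cr = π²EI / L_e² = π² × 23100×10³ × 15.68 / 128.8² = 2.155×10^5 lb

P_cr ≈ 216 kip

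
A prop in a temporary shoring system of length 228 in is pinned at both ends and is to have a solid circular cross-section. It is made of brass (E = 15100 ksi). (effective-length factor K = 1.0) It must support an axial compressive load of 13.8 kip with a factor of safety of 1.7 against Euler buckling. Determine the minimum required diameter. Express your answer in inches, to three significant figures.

Required P_cr = n·P = 1.7 × 13.8 = 23.46 kip
L_e = K·L = 1 × 228 = 228.0 in
Required I = P_cr·L_e²/(π²E) = 2.346×10^4 × 228.0² / (π² × 1.51×10^7) = 8.183 in⁴
Solid circle: I = πd⁴/64  ⇒  d = (64I/π)^(1/4) = (64×8.183/π)^(1/4) = 3.59 in

d ≈ 3.59 in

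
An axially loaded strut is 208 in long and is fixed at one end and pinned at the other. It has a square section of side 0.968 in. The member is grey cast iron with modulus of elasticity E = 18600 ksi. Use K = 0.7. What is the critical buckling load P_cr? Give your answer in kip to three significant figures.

I = a⁴/12 = 0.968⁴/12 = 7.317×10^-2 in⁴
Effective length L_e = K·L = 0.7 × 208 = 145.6 in
P_cr = π²EI / L_e² = π² × 18600×10³ × 7.317×10^-2 / 145.6² = 633.6 lb

P_cr ≈ 0.634 kip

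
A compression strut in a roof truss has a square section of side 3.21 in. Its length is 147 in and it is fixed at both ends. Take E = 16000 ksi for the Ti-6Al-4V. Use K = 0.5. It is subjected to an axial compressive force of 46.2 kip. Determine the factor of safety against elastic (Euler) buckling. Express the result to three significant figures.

I = a⁴/12 = 3.21⁴/12 = 8.848 in⁴
Effective length L_e = K·L = 0.5 × 147 = 73.50 in
P_cr = π²EI / L_e² = π² × 16000×10³ × 8.848 / 73.50² = 2.586×10^5 lb
Factor of safety n = P_cr / P = 258.63 / 46.2 = 5.60

n ≈ 5.60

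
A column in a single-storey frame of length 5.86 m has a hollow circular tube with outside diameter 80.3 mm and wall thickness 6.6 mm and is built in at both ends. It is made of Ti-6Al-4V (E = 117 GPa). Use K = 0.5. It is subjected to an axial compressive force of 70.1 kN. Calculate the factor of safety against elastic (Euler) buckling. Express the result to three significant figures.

Inner diameter d_i = 80.3 − 2×6.6 = 67.10 mm
I = π(d_o⁴ − d_i⁴)/64 = π(80.3⁴ − 67.10⁴)/64 = 1.046×10^6 mm⁴
I = 1.046×10^6 mm⁴ = 1.046×10^-6 m⁴
Effective length L_e = K·L = 0.5 × 5.86 = 2.930 m
P_cr = π²EI / L_e² = π² × 117×10⁹ × 1.046×10^-6 / 2.930² = 1.407×10^5 N
Factor of safety n = P_cr / P = 140.68 / 70.1 = 2.01

n ≈ 2.01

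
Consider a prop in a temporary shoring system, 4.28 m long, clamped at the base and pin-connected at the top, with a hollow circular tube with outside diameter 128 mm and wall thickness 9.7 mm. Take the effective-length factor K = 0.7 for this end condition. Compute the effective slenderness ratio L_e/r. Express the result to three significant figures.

λ ≈ 71.4

Inner diameter d_i = 128 − 2×9.7 = 108.6 mm
I = π(d_o⁴ − d_i⁴)/64 = π(128⁴ − 108.6⁴)/64 = 6.349×10^6 mm⁴
A = 3.605×10^3 mm²;  r_min = √(I/A) = √(6.349×10^6/3.605×10^3) = 41.97 mm
L_e = K·L = 0.7 × 4.28 m = 2.996 m = 2996.0 mm
λ = L_e / r_min = 2996.0 / 41.97 = 71.4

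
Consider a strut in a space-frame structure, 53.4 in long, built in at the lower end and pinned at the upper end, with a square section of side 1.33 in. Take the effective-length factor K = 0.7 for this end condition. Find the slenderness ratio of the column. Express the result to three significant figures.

I = a⁴/12 = 1.33⁴/12 = 0.2608 in⁴
A = 1.769 in²;  r_min = √(I/A) = √(0.2608/1.769) = 0.3839 in
L_e = K·L = 0.7 × 53.4 = 37.38 in
λ = L_e / r_min = 37.380 / 0.3839 = 97.4

λ ≈ 97.4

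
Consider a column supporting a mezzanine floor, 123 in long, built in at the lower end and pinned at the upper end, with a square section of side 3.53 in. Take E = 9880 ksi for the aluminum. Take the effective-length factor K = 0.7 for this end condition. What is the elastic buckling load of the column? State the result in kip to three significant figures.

I = a⁴/12 = 3.53⁴/12 = 12.94 in⁴
Effective length L_e = K·L = 0.7 × 123 = 86.10 in
P_cr = π²EI / L_e² = π² × 9880×10³ × 12.94 / 86.10² = 1.702×10^5 lb

P_cr ≈ 170 kip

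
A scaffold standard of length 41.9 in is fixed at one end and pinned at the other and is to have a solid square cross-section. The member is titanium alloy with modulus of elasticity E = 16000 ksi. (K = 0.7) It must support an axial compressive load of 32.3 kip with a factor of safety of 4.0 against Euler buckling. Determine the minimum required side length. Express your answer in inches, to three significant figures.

a ≈ 1.70 in

Required P_cr = n·P = 4.0 × 32.3 = 129.2 kip
L_e = K·L = 0.7 × 41.9 = 29.33 in
Required I = P_cr·L_e²/(π²E) = 1.292×10^5 × 29.33² / (π² × 1.60×10^7) = 0.7038 in⁴
Solid square: I = a⁴/12  ⇒  a = (12I)^(1/4) = (12×0.7038)^(1/4) = 1.70 in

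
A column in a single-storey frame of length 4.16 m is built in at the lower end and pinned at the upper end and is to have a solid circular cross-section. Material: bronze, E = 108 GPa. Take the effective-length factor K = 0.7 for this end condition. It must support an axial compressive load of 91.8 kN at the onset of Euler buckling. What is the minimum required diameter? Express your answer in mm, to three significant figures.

d ≈ 62.1 mm

L_e = K·L = 0.7 × 4.16 = 2.912 m
Required I = P_cr·L_e²/(π²E) = 9.180×10^4 × 2.912² / (π² × 1.08×10^11) = 7.303×10^-7 m⁴
I_req = 7.303×10^5 mm⁴
Solid circle: I = πd⁴/64  ⇒  d = (64I/π)^(1/4) = (64×7.303×10^5/π)^(1/4) = 62.1 mm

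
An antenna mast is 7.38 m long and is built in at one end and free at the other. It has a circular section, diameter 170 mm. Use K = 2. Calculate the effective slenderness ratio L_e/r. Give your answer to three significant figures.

λ ≈ 347

I = πd⁴/64 = π×170⁴/64 = 4.100×10^7 mm⁴
A = 2.270×10^4 mm²;  r_min = √(I/A) = √(4.100×10^7/2.270×10^4) = 42.50 mm
L_e = K·L = 2 × 7.38 m = 14.76 m = 14760 mm
λ = L_e / r_min = 14760 / 42.50 = 347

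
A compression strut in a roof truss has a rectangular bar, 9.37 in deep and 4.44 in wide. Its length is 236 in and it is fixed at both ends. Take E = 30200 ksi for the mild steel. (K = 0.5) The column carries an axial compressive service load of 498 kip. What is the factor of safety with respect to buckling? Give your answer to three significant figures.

Buckling occurs about the weak axis: I_min = h·b³/12 with b = 4.44 in (the shorter side).
I_min = 9.37×4.44³/12 = 68.35 in⁴
Effective length L_e = K·L = 0.5 × 236 = 118.0 in
P_cr = π²EI / L_e² = π² × 30200×10³ × 68.35 / 118.0² = 1.463×10^6 lb
Factor of safety n = P_cr / P = 1463.0 / 498 = 2.94

n ≈ 2.94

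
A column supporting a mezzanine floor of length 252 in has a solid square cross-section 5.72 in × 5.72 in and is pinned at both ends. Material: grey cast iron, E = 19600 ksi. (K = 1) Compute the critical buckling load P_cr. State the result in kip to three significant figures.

P_cr ≈ 272 kip

I = a⁴/12 = 5.72⁴/12 = 89.21 in⁴
Effective length L_e = K·L = 1 × 252 = 252.0 in
P_cr = π²EI / L_e² = π² × 19600×10³ × 89.21 / 252.0² = 2.717×10^5 lb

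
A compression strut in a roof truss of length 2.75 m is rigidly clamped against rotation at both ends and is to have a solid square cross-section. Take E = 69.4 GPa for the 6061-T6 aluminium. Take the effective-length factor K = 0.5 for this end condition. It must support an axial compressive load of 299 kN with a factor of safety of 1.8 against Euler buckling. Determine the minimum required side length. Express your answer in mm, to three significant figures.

Required P_cr = n·P = 1.8 × 299 = 538.2 kN
L_e = K·L = 0.5 × 2.75 = 1.375 m
Required I = P_cr·L_e²/(π²E) = 5.382×10^5 × 1.375² / (π² × 6.94×10^10) = 1.486×10^-6 m⁴
I_req = 1.486×10^6 mm⁴
Solid square: I = a⁴/12  ⇒  a = (12I)^(1/4) = (12×1.486×10^6)^(1/4) = 65.0 mm

a ≈ 65.0 mm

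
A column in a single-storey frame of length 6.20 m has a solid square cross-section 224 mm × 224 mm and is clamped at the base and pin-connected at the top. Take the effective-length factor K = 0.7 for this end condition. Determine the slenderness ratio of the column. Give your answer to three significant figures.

λ ≈ 67.1

I = a⁴/12 = 224⁴/12 = 2.098×10^8 mm⁴
A = 5.018×10^4 mm²;  r_min = √(I/A) = √(2.098×10^8/5.018×10^4) = 64.66 mm
L_e = K·L = 0.7 × 6.20 m = 4.340 m = 4340.0 mm
λ = L_e / r_min = 4340.0 / 64.66 = 67.1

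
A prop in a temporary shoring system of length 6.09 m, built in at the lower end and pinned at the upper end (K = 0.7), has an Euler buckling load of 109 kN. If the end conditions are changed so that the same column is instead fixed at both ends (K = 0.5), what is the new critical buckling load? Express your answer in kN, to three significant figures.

P_cr ∝ 1/K², so P_cr,new = P_cr,old × (K_old/K_new)² = 109 × (0.7/0.5)²
= 109 × 1.960 = 214 kN

P_cr ≈ 214 kN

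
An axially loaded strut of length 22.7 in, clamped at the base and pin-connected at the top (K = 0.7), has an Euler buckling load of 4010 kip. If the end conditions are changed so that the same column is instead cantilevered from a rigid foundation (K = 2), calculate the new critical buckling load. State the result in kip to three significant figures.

P_cr ≈ 491 kip

P_cr ∝ 1/K², so P_cr,new = P_cr,old × (K_old/K_new)² = 4010 × (0.7/2)²
= 4010 × 0.1225 = 491 kip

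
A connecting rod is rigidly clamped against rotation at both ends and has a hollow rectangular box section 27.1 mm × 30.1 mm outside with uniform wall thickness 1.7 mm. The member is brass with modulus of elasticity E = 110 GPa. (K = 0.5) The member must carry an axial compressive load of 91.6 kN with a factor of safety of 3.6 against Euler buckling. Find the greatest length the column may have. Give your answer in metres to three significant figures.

Inner dimensions: h_i = 30.1 − 2×1.7 = 26.70 mm, b_i = 27.1 − 2×1.7 = 23.70 mm
Weak-axis I_min = (h_o·b_o³ − h_i·b_i³)/12 with b_o = 27.1, b_i = 23.70 mm (shorter outer/inner sides).
I_min = (30.1×27.1³ − 26.70×23.70³)/12 = 2.030×10^4 mm⁴
I = 2.030×10^-8 m⁴
Required critical load P_cr = n·P = 3.6 × 91.6 = 329.8 kN = 3.298×10^5 N
From P_cr = π²EI/(K·L)²:  L = (1/K)·√(π²EI/P_cr) = (1/0.5)·√(π²×1.10×10^11×2.030×10^-8/3.298×10^5)
L = 0.517 m

L_max ≈ 0.517 m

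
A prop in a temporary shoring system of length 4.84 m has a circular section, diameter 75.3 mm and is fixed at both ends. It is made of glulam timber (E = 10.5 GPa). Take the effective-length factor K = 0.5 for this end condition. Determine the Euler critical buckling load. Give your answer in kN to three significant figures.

I = πd⁴/64 = π×75.3⁴/64 = 1.578×10^6 mm⁴
I = 1.578×10^6 mm⁴ = 1.578×10^-6 m⁴
Effective length L_e = K·L = 0.5 × 4.84 = 2.420 m
P_cr = π²EI / L_e² = π² × 10.5×10⁹ × 1.578×10^-6 / 2.420² = 2.793×10^4 N

P_cr ≈ 27.9 kN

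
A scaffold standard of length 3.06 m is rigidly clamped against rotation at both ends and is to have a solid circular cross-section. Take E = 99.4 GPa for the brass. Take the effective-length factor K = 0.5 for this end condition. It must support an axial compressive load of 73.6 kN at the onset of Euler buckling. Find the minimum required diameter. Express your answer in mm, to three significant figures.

d ≈ 43.5 mm

L_e = K·L = 0.5 × 3.06 = 1.530 m
Required I = P_cr·L_e²/(π²E) = 7.360×10^4 × 1.530² / (π² × 9.94×10^10) = 1.756×10^-7 m⁴
I_req = 1.756×10^5 mm⁴
Solid circle: I = πd⁴/64  ⇒  d = (64I/π)^(1/4) = (64×1.756×10^5/π)^(1/4) = 43.5 mm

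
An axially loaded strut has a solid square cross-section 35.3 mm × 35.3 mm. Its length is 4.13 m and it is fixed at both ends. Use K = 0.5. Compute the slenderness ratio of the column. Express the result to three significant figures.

λ ≈ 203

For a square r = a/√12 = 35.3/√12 = 10.19 mm
L_e = K·L = 0.5 × 4.13 m = 2.065 m = 2065.0 mm
λ = L_e / r_min = 2065.0 / 10.19 = 203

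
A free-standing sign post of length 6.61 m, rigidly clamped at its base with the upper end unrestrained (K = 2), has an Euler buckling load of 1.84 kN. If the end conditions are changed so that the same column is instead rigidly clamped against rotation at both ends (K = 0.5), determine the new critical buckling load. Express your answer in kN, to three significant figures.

P_cr ≈ 29.4 kN

P_cr ∝ 1/K², so P_cr,new = P_cr,old × (K_old/K_new)² = 1.84 × (2/0.5)²
= 1.84 × 16.00 = 29.4 kN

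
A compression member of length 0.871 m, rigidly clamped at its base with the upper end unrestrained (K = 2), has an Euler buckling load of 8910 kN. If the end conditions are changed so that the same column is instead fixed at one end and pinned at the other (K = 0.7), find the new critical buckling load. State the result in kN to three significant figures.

P_cr ≈ 72700 kN

P_cr ∝ 1/K², so P_cr,new = P_cr,old × (K_old/K_new)² = 8910 × (2/0.7)²
= 8910 × 8.163 = 72700 kN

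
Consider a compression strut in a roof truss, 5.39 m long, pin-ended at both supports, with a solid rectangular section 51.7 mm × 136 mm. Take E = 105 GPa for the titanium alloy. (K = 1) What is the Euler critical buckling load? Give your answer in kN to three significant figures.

P_cr ≈ 55.9 kN

Buckling occurs about the weak axis: I_min = h·b³/12 with b = 51.7 mm (the shorter side).
I_min = 136×51.7³/12 = 1.566×10^6 mm⁴
I = 1.566×10^6 mm⁴ = 1.566×10^-6 m⁴
Effective length L_e = K·L = 1 × 5.39 = 5.390 m
P_cr = π²EI / L_e² = π² × 105×10⁹ × 1.566×10^-6 / 5.390² = 5.587×10^4 N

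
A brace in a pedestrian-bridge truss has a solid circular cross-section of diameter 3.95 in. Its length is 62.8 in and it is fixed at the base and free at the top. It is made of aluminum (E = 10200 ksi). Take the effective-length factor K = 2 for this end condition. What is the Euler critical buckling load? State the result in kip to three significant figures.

P_cr ≈ 76.3 kip

I = πd⁴/64 = π×3.95⁴/64 = 11.95 in⁴
Effective length L_e = K·L = 2 × 62.8 = 125.6 in
P_cr = π²EI / L_e² = π² × 10200×10³ × 11.95 / 125.6² = 7.626×10^4 lb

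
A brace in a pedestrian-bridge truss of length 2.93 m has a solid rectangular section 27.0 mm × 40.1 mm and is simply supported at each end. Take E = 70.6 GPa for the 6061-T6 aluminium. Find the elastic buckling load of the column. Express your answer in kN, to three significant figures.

P_cr ≈ 5.34 kN

Buckling occurs about the weak axis: I_min = h·b³/12 with b = 27.0 mm (the shorter side).
I_min = 40.1×27.0³/12 = 6.577×10^4 mm⁴
I = 6.577×10^4 mm⁴ = 6.577×10^-8 m⁴
Effective length L_e = K·L = 1 × 2.93 = 2.930 m
P_cr = π²EI / L_e² = π² × 70.6×10⁹ × 6.577×10^-8 / 2.930² = 5.339×10^3 N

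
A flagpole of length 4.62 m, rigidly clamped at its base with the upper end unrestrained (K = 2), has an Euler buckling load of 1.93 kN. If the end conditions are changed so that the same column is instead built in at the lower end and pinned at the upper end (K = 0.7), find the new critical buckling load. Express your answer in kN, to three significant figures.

P_cr ≈ 15.8 kN

P_cr ∝ 1/K², so P_cr,new = P_cr,old × (K_old/K_new)² = 1.93 × (2/0.7)²
= 1.93 × 8.163 = 15.8 kN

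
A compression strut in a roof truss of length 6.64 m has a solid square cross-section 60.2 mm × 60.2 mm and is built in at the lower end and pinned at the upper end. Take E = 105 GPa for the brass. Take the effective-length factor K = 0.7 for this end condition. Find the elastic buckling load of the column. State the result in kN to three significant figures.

P_cr ≈ 52.5 kN

I = a⁴/12 = 60.2⁴/12 = 1.094×10^6 mm⁴
I = 1.094×10^6 mm⁴ = 1.094×10^-6 m⁴
Effective length L_e = K·L = 0.7 × 6.64 = 4.648 m
P_cr = π²EI / L_e² = π² × 105×10⁹ × 1.094×10^-6 / 4.648² = 5.250×10^4 N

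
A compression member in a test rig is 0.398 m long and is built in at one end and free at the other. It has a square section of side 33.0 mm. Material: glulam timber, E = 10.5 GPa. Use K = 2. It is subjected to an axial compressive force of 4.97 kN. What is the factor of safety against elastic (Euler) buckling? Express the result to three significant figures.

I = a⁴/12 = 33.0⁴/12 = 9.883×10^4 mm⁴
I = 9.883×10^4 mm⁴ = 9.883×10^-8 m⁴
Effective length L_e = K·L = 2 × 0.398 = 0.7960 m
P_cr = π²EI / L_e² = π² × 10.5×10⁹ × 9.883×10^-8 / 0.7960² = 1.616×10^4 N
Factor of safety n = P_cr / P = 16.164 / 4.97 = 3.25

n ≈ 3.25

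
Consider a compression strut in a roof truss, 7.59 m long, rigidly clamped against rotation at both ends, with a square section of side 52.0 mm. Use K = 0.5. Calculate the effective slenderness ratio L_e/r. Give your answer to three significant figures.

I = a⁴/12 = 52.0⁴/12 = 6.093×10^5 mm⁴
A = 2.704×10^3 mm²;  r_min = √(I/A) = √(6.093×10^5/2.704×10^3) = 15.01 mm
L_e = K·L = 0.5 × 7.59 m = 3.795 m = 3795.0 mm
λ = L_e / r_min = 3795.0 / 15.01 = 253

λ ≈ 253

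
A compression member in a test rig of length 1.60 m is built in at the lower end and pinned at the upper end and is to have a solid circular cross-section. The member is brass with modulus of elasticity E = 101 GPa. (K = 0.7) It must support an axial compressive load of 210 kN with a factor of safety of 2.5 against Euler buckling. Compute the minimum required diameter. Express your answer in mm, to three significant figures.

d ≈ 60.6 mm

Required P_cr = n·P = 2.5 × 210 = 525.0 kN
L_e = K·L = 0.7 × 1.60 = 1.120 m
Required I = P_cr·L_e²/(π²E) = 5.250×10^5 × 1.120² / (π² × 1.01×10^11) = 6.607×10^-7 m⁴
I_req = 6.607×10^5 mm⁴
Solid circle: I = πd⁴/64  ⇒  d = (64I/π)^(1/4) = (64×6.607×10^5/π)^(1/4) = 60.6 mm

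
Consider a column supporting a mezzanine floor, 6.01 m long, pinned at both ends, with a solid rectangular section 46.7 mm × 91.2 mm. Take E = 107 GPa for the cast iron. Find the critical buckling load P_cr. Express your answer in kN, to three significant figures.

P_cr ≈ 22.6 kN

Buckling occurs about the weak axis: I_min = h·b³/12 with b = 46.7 mm (the shorter side).
I_min = 91.2×46.7³/12 = 7.740×10^5 mm⁴
I = 7.740×10^5 mm⁴ = 7.740×10^-7 m⁴
Effective length L_e = K·L = 1 × 6.01 = 6.010 m
P_cr = π²EI / L_e² = π² × 107×10⁹ × 7.740×10^-7 / 6.010² = 2.263×10^4 N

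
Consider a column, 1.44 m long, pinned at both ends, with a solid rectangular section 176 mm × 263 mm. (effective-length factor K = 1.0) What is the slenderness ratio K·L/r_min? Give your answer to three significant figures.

For a rectangle r_min = b/√12 = 176/√12 = 50.81 mm
L_e = K·L = 1 × 1.44 m = 1.440 m = 1440.0 mm
λ = L_e / r_min = 1440.0 / 50.81 = 28.3

λ ≈ 28.3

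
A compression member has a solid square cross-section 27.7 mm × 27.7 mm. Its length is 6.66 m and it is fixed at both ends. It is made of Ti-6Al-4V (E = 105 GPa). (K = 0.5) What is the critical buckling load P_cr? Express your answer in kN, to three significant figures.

I = a⁴/12 = 27.7⁴/12 = 4.906×10^4 mm⁴
I = 4.906×10^4 mm⁴ = 4.906×10^-8 m⁴
Effective length L_e = K·L = 0.5 × 6.66 = 3.330 m
P_cr = π²EI / L_e² = π² × 105×10⁹ × 4.906×10^-8 / 3.330² = 4.585×10^3 N

P_cr ≈ 4.58 kN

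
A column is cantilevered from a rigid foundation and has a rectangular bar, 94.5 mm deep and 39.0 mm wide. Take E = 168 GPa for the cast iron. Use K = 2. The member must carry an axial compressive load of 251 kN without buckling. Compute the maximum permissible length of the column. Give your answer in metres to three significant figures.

L_max ≈ 0.878 m

Buckling occurs about the weak axis: I_min = h·b³/12 with b = 39.0 mm (the shorter side).
I_min = 94.5×39.0³/12 = 4.671×10^5 mm⁴
I = 4.671×10^-7 m⁴
At the buckling limit P_cr = P = 2.510×10^5 N
From P_cr = π²EI/(K·L)²:  L = (1/K)·√(π²EI/P_cr) = (1/2)·√(π²×1.68×10^11×4.671×10^-7/2.510×10^5)
L = 0.878 m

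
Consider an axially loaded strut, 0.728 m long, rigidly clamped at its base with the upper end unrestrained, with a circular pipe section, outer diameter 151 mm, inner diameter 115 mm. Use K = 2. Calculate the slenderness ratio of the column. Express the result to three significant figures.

d_o = 151 mm, d_i = 115 mm
I = π(d_o⁴ − d_i⁴)/64 = π(151⁴ − 115.0⁴)/64 = 1.693×10^7 mm⁴
A = 7.521×10^3 mm²;  r_min = √(I/A) = √(1.693×10^7/7.521×10^3) = 47.45 mm
L_e = K·L = 2 × 0.728 m = 1.456 m = 1456.0 mm
λ = L_e / r_min = 1456.0 / 47.45 = 30.7

λ ≈ 30.7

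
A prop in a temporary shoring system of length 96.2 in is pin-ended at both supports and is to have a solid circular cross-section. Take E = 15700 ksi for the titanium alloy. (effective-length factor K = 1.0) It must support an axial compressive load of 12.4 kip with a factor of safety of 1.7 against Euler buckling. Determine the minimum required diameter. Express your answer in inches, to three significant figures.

Required P_cr = n·P = 1.7 × 12.4 = 21.08 kip
L_e = K·L = 1 × 96.2 = 96.20 in
Required I = P_cr·L_e²/(π²E) = 2.108×10^4 × 96.20² / (π² × 1.57×10^7) = 1.259 in⁴
Solid circle: I = πd⁴/64  ⇒  d = (64I/π)^(1/4) = (64×1.259/π)^(1/4) = 2.25 in

d ≈ 2.25 in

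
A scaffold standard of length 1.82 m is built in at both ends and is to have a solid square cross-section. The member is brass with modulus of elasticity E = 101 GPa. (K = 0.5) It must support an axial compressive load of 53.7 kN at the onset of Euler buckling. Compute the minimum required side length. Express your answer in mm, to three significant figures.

L_e = K·L = 0.5 × 1.82 = 0.9100 m
Required I = P_cr·L_e²/(π²E) = 5.370×10^4 × 0.9100² / (π² × 1.01×10^11) = 4.461×10^-8 m⁴
I_req = 4.461×10^4 mm⁴
Solid square: I = a⁴/12  ⇒  a = (12I)^(1/4) = (12×4.461×10^4)^(1/4) = 27.0 mm

a ≈ 27.0 mm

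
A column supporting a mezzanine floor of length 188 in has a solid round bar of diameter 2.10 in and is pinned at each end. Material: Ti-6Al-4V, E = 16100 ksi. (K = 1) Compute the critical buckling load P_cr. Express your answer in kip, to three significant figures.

P_cr ≈ 4.29 kip

I = πd⁴/64 = π×2.10⁴/64 = 0.9547 in⁴
Effective length L_e = K·L = 1 × 188 = 188.0 in
P_cr = π²EI / L_e² = π² × 16100×10³ × 0.9547 / 188.0² = 4.292×10^3 lb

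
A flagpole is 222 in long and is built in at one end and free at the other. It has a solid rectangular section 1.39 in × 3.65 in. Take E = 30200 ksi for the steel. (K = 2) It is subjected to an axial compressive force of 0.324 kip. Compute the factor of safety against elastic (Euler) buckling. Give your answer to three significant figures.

Buckling occurs about the weak axis: I_min = h·b³/12 with b = 1.39 in (the shorter side).
I_min = 3.65×1.39³/12 = 0.8169 in⁴
Effective length L_e = K·L = 2 × 222 = 444.0 in
P_cr = π²EI / L_e² = π² × 30200×10³ × 0.8169 / 444.0² = 1.235×10^3 lb
Factor of safety n = P_cr / P = 1.2351 / 0.324 = 3.81

n ≈ 3.81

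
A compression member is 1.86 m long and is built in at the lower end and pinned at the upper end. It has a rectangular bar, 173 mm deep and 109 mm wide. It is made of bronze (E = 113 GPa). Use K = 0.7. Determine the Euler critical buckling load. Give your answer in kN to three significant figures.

P_cr ≈ 12300 kN

Buckling occurs about the weak axis: I_min = h·b³/12 with b = 109 mm (the shorter side).
I_min = 173×109³/12 = 1.867×10^7 mm⁴
I = 1.867×10^7 mm⁴ = 1.867×10^-5 m⁴
Effective length L_e = K·L = 0.7 × 1.86 = 1.302 m
P_cr = π²EI / L_e² = π² × 113×10⁹ × 1.867×10^-5 / 1.302² = 1.228×10^7 N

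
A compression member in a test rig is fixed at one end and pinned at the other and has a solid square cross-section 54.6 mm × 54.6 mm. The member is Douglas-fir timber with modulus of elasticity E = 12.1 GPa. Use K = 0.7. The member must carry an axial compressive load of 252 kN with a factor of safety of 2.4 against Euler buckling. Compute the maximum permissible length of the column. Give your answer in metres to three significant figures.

L_max ≈ 0.546 m

I = a⁴/12 = 54.6⁴/12 = 7.406×10^5 mm⁴
I = 7.406×10^-7 m⁴
Required critical load P_cr = n·P = 2.4 × 252 = 604.8 kN = 6.048×10^5 N
From P_cr = π²EI/(K·L)²:  L = (1/K)·√(π²EI/P_cr) = (1/0.7)·√(π²×1.21×10^10×7.406×10^-7/6.048×10^5)
L = 0.546 m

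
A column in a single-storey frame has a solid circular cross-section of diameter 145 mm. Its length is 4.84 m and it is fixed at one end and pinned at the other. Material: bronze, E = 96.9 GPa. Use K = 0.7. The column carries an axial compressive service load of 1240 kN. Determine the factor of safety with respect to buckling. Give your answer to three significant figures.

n ≈ 1.46

I = πd⁴/64 = π×145⁴/64 = 2.170×10^7 mm⁴
I = 2.170×10^7 mm⁴ = 2.170×10^-5 m⁴
Effective length L_e = K·L = 0.7 × 4.84 = 3.388 m
P_cr = π²EI / L_e² = π² × 96.9×10⁹ × 2.170×10^-5 / 3.388² = 1.808×10^6 N
Factor of safety n = P_cr / P = 1807.9 / 1240 = 1.46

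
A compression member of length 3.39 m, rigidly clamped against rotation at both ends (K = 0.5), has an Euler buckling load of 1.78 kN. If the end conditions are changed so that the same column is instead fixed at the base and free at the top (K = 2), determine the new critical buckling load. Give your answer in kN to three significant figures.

P_cr ∝ 1/K², so P_cr,new = P_cr,old × (K_old/K_new)² = 1.78 × (0.5/2)²
= 1.78 × 0.06250 = 0.111 kN

P_cr ≈ 0.111 kN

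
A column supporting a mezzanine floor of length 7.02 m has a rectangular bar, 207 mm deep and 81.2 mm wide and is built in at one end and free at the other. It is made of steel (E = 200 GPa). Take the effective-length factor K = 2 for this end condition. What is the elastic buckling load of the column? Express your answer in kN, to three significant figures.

Buckling occurs about the weak axis: I_min = h·b³/12 with b = 81.2 mm (the shorter side).
I_min = 207×81.2³/12 = 9.235×10^6 mm⁴
I = 9.235×10^6 mm⁴ = 9.235×10^-6 m⁴
Effective length L_e = K·L = 2 × 7.02 = 14.04 m
P_cr = π²EI / L_e² = π² × 200×10⁹ × 9.235×10^-6 / 14.04² = 9.248×10^4 N

P_cr ≈ 92.5 kN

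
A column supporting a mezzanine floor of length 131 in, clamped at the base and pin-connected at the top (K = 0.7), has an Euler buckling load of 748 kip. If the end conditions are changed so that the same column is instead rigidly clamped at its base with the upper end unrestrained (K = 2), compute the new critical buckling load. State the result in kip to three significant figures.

P_cr ≈ 91.6 kip

P_cr ∝ 1/K², so P_cr,new = P_cr,old × (K_old/K_new)² = 748 × (0.7/2)²
= 748 × 0.1225 = 91.6 kip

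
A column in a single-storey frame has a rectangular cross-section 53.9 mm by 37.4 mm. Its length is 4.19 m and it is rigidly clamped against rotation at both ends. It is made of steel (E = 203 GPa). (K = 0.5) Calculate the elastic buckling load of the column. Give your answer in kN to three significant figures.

Buckling occurs about the weak axis: I_min = h·b³/12 with b = 37.4 mm (the shorter side).
I_min = 53.9×37.4³/12 = 2.350×10^5 mm⁴
I = 2.350×10^5 mm⁴ = 2.350×10^-7 m⁴
Effective length L_e = K·L = 0.5 × 4.19 = 2.095 m
P_cr = π²EI / L_e² = π² × 203×10⁹ × 2.350×10^-7 / 2.095² = 1.073×10^5 N

P_cr ≈ 107 kN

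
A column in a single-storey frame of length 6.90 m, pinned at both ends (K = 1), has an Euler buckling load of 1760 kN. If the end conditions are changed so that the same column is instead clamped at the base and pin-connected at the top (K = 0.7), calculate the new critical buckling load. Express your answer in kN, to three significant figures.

P_cr ≈ 3590 kN

P_cr ∝ 1/K², so P_cr,new = P_cr,old × (K_old/K_new)² = 1760 × (1/0.7)²
= 1760 × 2.041 = 3590 kN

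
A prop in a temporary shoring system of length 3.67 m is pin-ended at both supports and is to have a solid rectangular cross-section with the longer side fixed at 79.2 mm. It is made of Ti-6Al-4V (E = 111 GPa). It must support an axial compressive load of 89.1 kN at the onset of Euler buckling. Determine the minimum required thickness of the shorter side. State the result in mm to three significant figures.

L_e = K·L = 1 × 3.67 = 3.670 m
Required I = P_cr·L_e²/(π²E) = 8.910×10^4 × 3.670² / (π² × 1.11×10^11) = 1.095×10^-6 m⁴
I_req = 1.095×10^6 mm⁴
Rectangle, weak axis: I_min = h·b³/12 with h = 79.2 mm fixed  ⇒  b = (12I/h)^(1/3) = 55.0 mm

b ≈ 55.0 mm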